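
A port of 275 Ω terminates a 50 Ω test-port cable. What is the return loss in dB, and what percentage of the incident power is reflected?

RL ≈ 3.19 dB; 47.9% of incident power reflected

Γ = (275 − 50)/(275 + 50) = 0.692
RL = −20·log₁₀(0.692) = 3.19 dB
P_refl/P_inc = |Γ|² = 0.479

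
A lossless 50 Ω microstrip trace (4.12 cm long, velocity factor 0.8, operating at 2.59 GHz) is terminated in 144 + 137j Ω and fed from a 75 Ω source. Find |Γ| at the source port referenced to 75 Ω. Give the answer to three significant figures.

λ = v/f = 0.8·c / 2.59 GHz = 0.0927 m
βl = 2π·l/λ = 2π × 0.445 = 160°
tan(βl) = -0.363
Z_in = Z_0·(Z_L + jZ_0·tanβl)/(Z_0 + jZ_L·tanβl) = 32.2 + j76.5 Ω
Γ_s = (Z_in − Z_s)/(Z_in + Z_s) = (-42.8 + j76.5)/(107 + j76.5), |Γ_s| = 0.666

|Γ| ≈ 0.666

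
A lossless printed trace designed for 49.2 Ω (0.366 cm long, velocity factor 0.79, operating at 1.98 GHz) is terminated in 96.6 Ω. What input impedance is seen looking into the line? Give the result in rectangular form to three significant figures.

Z_in ≈ 87.5 − j23.8 Ω

λ = v/f = 0.79·c / 1.98 GHz = 0.12 m
βl = 2π·l/λ = 2π × 0.0306 = 11°
tan(βl) = tan(11°) = 0.195
Z_in = Z_0·(Z_L + jZ_0·tanβl)/(Z_0 + jZ_L·tanβl)
     = 49.2·(96.6 + j9.57)/(49.2 + j18.8)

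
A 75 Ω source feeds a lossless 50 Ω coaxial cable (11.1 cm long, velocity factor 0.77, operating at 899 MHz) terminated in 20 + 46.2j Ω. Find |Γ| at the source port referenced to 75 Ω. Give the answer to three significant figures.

λ = v/f = 0.77·c / 899 MHz = 0.257 m
βl = 2π·l/λ = 2π × 0.432 = 156°
tan(βl) = -0.455
Z_in = Z_0·(Z_L + jZ_0·tanβl)/(Z_0 + jZ_L·tanβl) = 11.8 + j18 Ω
Γ_s = (Z_in − Z_s)/(Z_in + Z_s) = (-63.2 + j18)/(86.8 + j18), |Γ_s| = 0.742

|Γ| ≈ 0.742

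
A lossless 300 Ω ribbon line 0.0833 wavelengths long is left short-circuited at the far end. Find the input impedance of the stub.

βl = 2π × 0.0833 = 30°
tan(βl) = 0.577
For a short-circuited stub, Z_in = jZ_0·tan(βl)

Z_in ≈ +j173 Ω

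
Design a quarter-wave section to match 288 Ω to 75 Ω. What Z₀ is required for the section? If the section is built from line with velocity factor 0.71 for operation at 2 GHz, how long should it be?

Z_qwt ≈ 147 Ω; length ≈ 2.66 cm

Z_qwt = √(Z_0·R_L) = √(75 × 288) = √21600
λ = 0.71·c/f = 0.106 m, so l = λ/4 = 0.0266 m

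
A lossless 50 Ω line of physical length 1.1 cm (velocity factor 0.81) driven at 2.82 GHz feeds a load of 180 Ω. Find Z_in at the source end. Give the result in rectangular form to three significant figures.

λ = v/f = 0.81·c / 2.82 GHz = 0.0862 m
βl = 2π·l/λ = 2π × 0.128 = 46°
tan(βl) = tan(46°) = 1.03
Z_in = Z_0·(Z_L + jZ_0·tanβl)/(Z_0 + jZ_L·tanβl)
     = 50·(180 + j51.7)/(50 + j186)

Z_in ≈ 25.1 − j41.6 Ω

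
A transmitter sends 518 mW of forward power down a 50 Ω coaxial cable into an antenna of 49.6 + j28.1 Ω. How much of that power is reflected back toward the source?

P_reflected ≈ 38.2 mW

|Γ| = |(-0.4 + j28.1)/(99.6 + j28.1)| = 0.272
|Γ|² = 0.0737
P_refl = |Γ|²·P_inc = 38.2 mW, P_del = (1 − |Γ|²)·P_inc = 480 mW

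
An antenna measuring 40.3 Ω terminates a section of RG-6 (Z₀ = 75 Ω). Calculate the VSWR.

VSWR ≈ 1.86

Γ = (40.3 − 75)/(40.3 + 75) = -0.301
VSWR = (1 + 0.301)/(1 − 0.301)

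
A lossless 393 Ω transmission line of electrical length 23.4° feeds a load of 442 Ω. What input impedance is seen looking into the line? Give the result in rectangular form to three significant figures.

tan(βl) = tan(23.4°) = 0.433
Z_in = Z_0·(Z_L + jZ_0·tanβl)/(Z_0 + jZ_L·tanβl)
     = 393·(442 + j170)/(393 + j191)

Z_in ≈ 424 − j36.4 Ω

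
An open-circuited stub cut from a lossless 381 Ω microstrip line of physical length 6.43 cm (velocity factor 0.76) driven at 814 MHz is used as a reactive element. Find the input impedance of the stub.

Z_in ≈ −j49.2 Ω

λ = v/f = 0.76·c / 814 MHz = 0.28 m
βl = 2π·l/λ = 2π × 0.23 = 82.6°
tan(βl) = 7.74
For an open-circuited stub, Z_in = −jZ_0·cot(βl) = −jZ_0/tan(βl)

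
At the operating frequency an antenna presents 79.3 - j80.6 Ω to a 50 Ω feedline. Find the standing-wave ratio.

VSWR ≈ 3.58

Γ = (Z_L − Z_0)/(Z_L + Z_0) = (29.3 − j80.6)/(129.3 − j80.6)
|Γ| = 85.8/152 = 0.563
VSWR = (1 + |Γ|)/(1 − |Γ|) = 1.56/0.437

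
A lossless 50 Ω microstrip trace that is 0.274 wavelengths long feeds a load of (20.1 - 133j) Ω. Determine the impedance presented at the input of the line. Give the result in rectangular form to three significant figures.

Z_in ≈ 3.19 + j27.5 Ω

βl = 2π × 0.274 = 98.6°
tan(βl) = tan(98.6°) = -6.58
Z_in = Z_0·(Z_L + jZ_0·tanβl)/(Z_0 + jZ_L·tanβl)
     = 50·(20.1 − j462)/(-825 − j132)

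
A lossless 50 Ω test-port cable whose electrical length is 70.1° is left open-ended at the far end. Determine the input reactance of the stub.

X_in ≈ -18.1 Ω (capacitive)

tan(βl) = 2.76
For an open-ended stub, Z_in = −jZ_0·cot(βl) = −jZ_0/tan(βl)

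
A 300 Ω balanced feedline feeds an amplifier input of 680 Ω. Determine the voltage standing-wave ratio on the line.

Γ = (680 − 300)/(680 + 300) = 0.388
VSWR = (1 + 0.388)/(1 − 0.388)

VSWR ≈ 2.27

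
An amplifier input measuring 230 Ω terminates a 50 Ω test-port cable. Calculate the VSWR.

VSWR ≈ 4.6

For a purely resistive load, VSWR = R_L/Z_0 or Z_0/R_L (whichever > 1) = 230/50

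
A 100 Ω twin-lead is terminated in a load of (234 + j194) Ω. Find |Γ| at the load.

|Γ| ≈ 0.61

Γ = (Z_L − Z_0)/(Z_L + Z_0) = (134 + j194)/(334 + j194)
|Γ| = 236/386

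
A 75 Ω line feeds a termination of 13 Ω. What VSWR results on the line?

For a purely resistive load, VSWR = R_L/Z_0 or Z_0/R_L (whichever > 1) = 75/13

VSWR ≈ 5.77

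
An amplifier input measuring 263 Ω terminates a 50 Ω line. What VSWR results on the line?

Γ = (263 − 50)/(263 + 50) = 0.681
VSWR = (1 + 0.681)/(1 − 0.681)

VSWR ≈ 5.26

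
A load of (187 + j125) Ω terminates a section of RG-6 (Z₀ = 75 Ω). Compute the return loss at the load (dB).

RL ≈ 4.76 dB

Γ = (112 + j125)/(262 + j125), |Γ| = 0.578
RL = −20·log₁₀|Γ| = −20·log₁₀(0.578)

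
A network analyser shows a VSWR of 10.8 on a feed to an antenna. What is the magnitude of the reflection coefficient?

|Γ| ≈ 0.831

|Γ| = (S − 1)/(S + 1) = (10.8 − 1)/(10.8 + 1) = 9.8/11.8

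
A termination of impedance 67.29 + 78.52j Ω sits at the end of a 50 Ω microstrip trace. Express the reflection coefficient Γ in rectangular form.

Γ ≈ 0.411 + j0.394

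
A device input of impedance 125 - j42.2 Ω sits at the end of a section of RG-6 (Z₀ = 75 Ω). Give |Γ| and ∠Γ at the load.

Γ ≈ 0.32 ∠ -28.2°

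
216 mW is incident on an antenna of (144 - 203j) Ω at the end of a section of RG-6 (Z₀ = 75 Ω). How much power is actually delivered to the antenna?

|Γ| = |(69 − j203)/(219 − j203)| = 0.718
|Γ|² = 0.516
P_refl = |Γ|²·P_inc = 111 mW, P_del = (1 − |Γ|²)·P_inc = 105 mW

P_delivered ≈ 105 mW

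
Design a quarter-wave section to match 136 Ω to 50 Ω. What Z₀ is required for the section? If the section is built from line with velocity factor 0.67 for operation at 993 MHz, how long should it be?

Z_qwt = √(Z_0·R_L) = √(50 × 136) = √6800
λ = 0.67·c/f = 0.202 m, so l = λ/4 = 0.0506 m

Z_qwt ≈ 82.5 Ω; length ≈ 5.06 cm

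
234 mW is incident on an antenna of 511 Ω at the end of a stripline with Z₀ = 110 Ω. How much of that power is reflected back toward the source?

Γ = (511 − 110)/(511 + 110) = 0.646
|Γ|² = 0.417
P_refl = |Γ|²·P_inc = 97.6 mW, P_del = (1 − |Γ|²)·P_inc = 136 mW

P_reflected ≈ 97.6 mW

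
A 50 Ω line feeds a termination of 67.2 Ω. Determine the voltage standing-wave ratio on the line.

VSWR ≈ 1.34

For a purely resistive load, VSWR = R_L/Z_0 or Z_0/R_L (whichever > 1) = 67.2/50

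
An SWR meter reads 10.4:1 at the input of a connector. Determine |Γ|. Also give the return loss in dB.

|Γ| ≈ 0.825; return loss ≈ 1.68 dB

|Γ| = (S − 1)/(S + 1) = (10.4 − 1)/(10.4 + 1) = 9.4/11.4
RL = −20·log₁₀|Γ| = −20·log₁₀(0.825)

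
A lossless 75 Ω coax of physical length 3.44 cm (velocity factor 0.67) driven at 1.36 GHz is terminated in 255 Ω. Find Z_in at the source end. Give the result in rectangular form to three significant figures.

Z_in ≈ 22.3 − j7.44 Ω

λ = v/f = 0.67·c / 1.36 GHz = 0.148 m
βl = 2π·l/λ = 2π × 0.233 = 83.8°
tan(βl) = tan(83.8°) = 9.19
Z_in = Z_0·(Z_L + jZ_0·tanβl)/(Z_0 + jZ_L·tanβl)
     = 75·(255 + j690)/(75 + j2340)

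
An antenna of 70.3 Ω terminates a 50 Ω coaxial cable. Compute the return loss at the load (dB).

Γ = (70.3 − 50)/(70.3 + 50) = 0.169
RL = −20·log₁₀|Γ| = −20·log₁₀(0.169)

RL ≈ 15.5 dB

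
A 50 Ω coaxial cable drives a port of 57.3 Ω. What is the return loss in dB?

RL ≈ 23.3 dB

Γ = (57.3 − 50)/(57.3 + 50) = 0.068
RL = −20·log₁₀|Γ| = −20·log₁₀(0.068)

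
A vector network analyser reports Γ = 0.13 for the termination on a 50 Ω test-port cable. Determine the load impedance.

Z_L ≈ 64.9 Ω

Z_L = Z_0·(1 + Γ)/(1 − Γ) = 50·(1.13)/(0.87)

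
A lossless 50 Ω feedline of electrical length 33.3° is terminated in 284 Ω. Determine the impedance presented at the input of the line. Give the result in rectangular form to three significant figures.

tan(βl) = tan(33.3°) = 0.657
Z_in = Z_0·(Z_L + jZ_0·tanβl)/(Z_0 + jZ_L·tanβl)
     = 50·(284 + j32.8)/(50 + j187)

Z_in ≈ 27.2 − j68.8 Ω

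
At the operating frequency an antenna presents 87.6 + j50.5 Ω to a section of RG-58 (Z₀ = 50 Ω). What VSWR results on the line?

VSWR ≈ 2.51

Γ = (Z_L − Z_0)/(Z_L + Z_0) = (37.6 + j50.5)/(137.6 + j50.5)
|Γ| = 63/147 = 0.43
VSWR = (1 + |Γ|)/(1 − |Γ|) = 1.43/0.57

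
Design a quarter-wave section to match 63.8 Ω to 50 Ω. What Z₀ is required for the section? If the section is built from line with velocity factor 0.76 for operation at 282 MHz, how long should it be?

Z_qwt ≈ 56.5 Ω; length ≈ 20.2 cm

Z_qwt = √(Z_0·R_L) = √(50 × 63.8) = √3190
λ = 0.76·c/f = 0.809 m, so l = λ/4 = 0.202 m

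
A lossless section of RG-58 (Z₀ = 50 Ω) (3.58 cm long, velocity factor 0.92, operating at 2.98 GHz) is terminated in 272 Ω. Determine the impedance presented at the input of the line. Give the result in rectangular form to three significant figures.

Z_in ≈ 20.6 + j53.5 Ω

λ = v/f = 0.92·c / 2.98 GHz = 0.0926 m
βl = 2π·l/λ = 2π × 0.387 = 139°
tan(βl) = tan(139°) = -0.865
Z_in = Z_0·(Z_L + jZ_0·tanβl)/(Z_0 + jZ_L·tanβl)
     = 50·(272 − j43.2)/(50 − j235)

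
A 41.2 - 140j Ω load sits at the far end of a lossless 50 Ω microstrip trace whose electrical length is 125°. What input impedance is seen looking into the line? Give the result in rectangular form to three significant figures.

tan(βl) = tan(125°) = -1.43
Z_in = Z_0·(Z_L + jZ_0·tanβl)/(Z_0 + jZ_L·tanβl)
     = 50·(41.2 − j211)/(-150 − j58.8)

Z_in ≈ 12.1 + j65.8 Ω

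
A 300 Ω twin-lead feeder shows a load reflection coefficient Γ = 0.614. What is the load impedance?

Z_L ≈ 1250 Ω

Z_L = Z_0·(1 + Γ)/(1 − Γ) = 300·(1.61)/(0.386)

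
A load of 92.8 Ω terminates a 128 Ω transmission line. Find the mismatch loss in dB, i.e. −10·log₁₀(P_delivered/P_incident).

mismatch loss ≈ 0.112 dB

Γ = (92.8 − 128)/(92.8 + 128) = -0.159
|Γ|² = 0.0254, so P_del/P_inc = 1 − |Γ|² = 0.975
ML = −10·log₁₀(1 − |Γ|²)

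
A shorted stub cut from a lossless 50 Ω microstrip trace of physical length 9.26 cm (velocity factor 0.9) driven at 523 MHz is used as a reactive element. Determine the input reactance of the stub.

X_in ≈ 105 Ω (inductive)

λ = v/f = 0.9·c / 523 MHz = 0.516 m
βl = 2π·l/λ = 2π × 0.179 = 64.6°
tan(βl) = 2.1
For a shorted stub, Z_in = jZ_0·tan(βl)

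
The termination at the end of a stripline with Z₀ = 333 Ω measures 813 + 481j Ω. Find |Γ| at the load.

|Γ| ≈ 0.547

Γ = (Z_L − Z_0)/(Z_L + Z_0) = (480 + j481)/(1146 + j481)
|Γ| = 680/1240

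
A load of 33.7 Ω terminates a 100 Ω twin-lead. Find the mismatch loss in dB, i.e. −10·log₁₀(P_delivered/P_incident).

mismatch loss ≈ 1.23 dB

Γ = (33.7 − 100)/(33.7 + 100) = -0.496
|Γ|² = 0.246, so P_del/P_inc = 1 − |Γ|² = 0.754
ML = −10·log₁₀(1 − |Γ|²)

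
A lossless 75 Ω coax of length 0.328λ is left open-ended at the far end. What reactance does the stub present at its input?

βl = 2π × 0.328 = 118°
tan(βl) = -1.87
For an open-ended stub, Z_in = −jZ_0·cot(βl) = −jZ_0/tan(βl)

X_in ≈ 40 Ω (inductive)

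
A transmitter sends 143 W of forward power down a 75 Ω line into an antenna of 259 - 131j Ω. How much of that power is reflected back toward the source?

P_reflected ≈ 56.7 W

|Γ| = |(184 − j131)/(334 − j131)| = 0.63
|Γ|² = 0.396
P_refl = |Γ|²·P_inc = 56.7 W, P_del = (1 − |Γ|²)·P_inc = 86.3 W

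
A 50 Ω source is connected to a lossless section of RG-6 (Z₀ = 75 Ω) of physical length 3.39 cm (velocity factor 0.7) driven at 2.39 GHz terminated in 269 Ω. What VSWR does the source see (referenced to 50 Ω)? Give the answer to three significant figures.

λ = v/f = 0.7·c / 2.39 GHz = 0.0879 m
βl = 2π·l/λ = 2π × 0.386 = 139°
tan(βl) = -0.873
Z_in = Z_0·(Z_L + jZ_0·tanβl)/(Z_0 + jZ_L·tanβl) = 43.9 + j71.9 Ω
Γ_s = (Z_in − Z_s)/(Z_in + Z_s) = (-6.11 + j71.9)/(93.9 + j71.9), |Γ_s| = 0.61
VSWR = (1 + |Γ_s|)/(1 − |Γ_s|)

VSWR ≈ 4.13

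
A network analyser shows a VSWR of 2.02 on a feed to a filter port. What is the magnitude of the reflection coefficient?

|Γ| ≈ 0.338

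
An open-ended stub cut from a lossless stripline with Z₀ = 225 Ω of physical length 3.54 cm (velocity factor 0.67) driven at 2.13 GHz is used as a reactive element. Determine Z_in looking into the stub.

Z_in ≈ +j225 Ω

λ = v/f = 0.67·c / 2.13 GHz = 0.0944 m
βl = 2π·l/λ = 2π × 0.375 = 135°
tan(βl) = -0.998
For an open-ended stub, Z_in = −jZ_0·cot(βl) = −jZ_0/tan(βl)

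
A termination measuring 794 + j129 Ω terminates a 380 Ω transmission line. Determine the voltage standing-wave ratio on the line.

VSWR ≈ 2.16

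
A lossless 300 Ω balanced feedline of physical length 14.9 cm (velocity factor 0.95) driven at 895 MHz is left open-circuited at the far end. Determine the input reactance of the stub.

λ = v/f = 0.95·c / 895 MHz = 0.318 m
βl = 2π·l/λ = 2π × 0.468 = 168°
tan(βl) = -0.204
For an open-circuited stub, Z_in = −jZ_0·cot(βl) = −jZ_0/tan(βl)

X_in ≈ 1470 Ω (inductive)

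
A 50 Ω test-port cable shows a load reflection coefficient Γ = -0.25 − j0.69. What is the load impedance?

Z_L ≈ 11.3 − j33.8 Ω

Z_L = Z_0·(1 + Γ)/(1 − Γ) = 50·(0.75 − j0.69)/(1.25 + j0.69)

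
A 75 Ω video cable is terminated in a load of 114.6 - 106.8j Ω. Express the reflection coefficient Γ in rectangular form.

Γ ≈ 0.399 − j0.338

Γ = (Z_L − Z_0)/(Z_L + Z_0) = (39.6 − j106.8)/(189.6 − j106.8)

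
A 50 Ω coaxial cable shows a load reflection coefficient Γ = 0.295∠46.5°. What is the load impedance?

Z_L ≈ 67 + j31.4 Ω

Z_L = Z_0·(1 + Γ)/(1 − Γ) = 50·(1.2 + j0.214)/(0.797 − j0.214)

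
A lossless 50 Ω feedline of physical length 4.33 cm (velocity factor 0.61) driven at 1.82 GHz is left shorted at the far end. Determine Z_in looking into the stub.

λ = v/f = 0.61·c / 1.82 GHz = 0.101 m
βl = 2π·l/λ = 2π × 0.431 = 155°
tan(βl) = -0.466
For a shorted stub, Z_in = jZ_0·tan(βl)

Z_in ≈ −j23.3 Ω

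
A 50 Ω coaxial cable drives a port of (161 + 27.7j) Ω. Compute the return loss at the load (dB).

Γ = (111 + j27.7)/(211 + j27.7), |Γ| = 0.538
RL = −20·log₁₀|Γ| = −20·log₁₀(0.538)

RL ≈ 5.39 dB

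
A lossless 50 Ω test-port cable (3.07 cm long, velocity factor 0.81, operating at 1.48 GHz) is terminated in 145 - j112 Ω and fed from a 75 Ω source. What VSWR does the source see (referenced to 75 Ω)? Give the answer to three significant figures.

VSWR ≈ 6.96

λ = v/f = 0.81·c / 1.48 GHz = 0.164 m
βl = 2π·l/λ = 2π × 0.187 = 67.3°
tan(βl) = 2.39
Z_in = Z_0·(Z_L + jZ_0·tanβl)/(Z_0 + jZ_L·tanβl) = 11 − j10.8 Ω
Γ_s = (Z_in − Z_s)/(Z_in + Z_s) = (-64 − j10.8)/(86 − j10.8), |Γ_s| = 0.749
VSWR = (1 + |Γ_s|)/(1 − |Γ_s|)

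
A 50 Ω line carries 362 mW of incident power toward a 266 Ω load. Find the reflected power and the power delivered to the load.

P_reflected ≈ 169 mW; P_delivered ≈ 193 mW

Γ = (266 − 50)/(266 + 50) = 0.684
|Γ|² = 0.467
P_refl = |Γ|²·P_inc = 169 mW, P_del = (1 − |Γ|²)·P_inc = 193 mW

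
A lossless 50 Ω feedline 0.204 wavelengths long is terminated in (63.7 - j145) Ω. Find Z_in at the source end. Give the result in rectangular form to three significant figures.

Z_in ≈ 5.85 − j0.179 Ω

βl = 2π × 0.204 = 73.4°
tan(βl) = tan(73.4°) = 3.36
Z_in = Z_0·(Z_L + jZ_0·tanβl)/(Z_0 + jZ_L·tanβl)
     = 50·(63.7 + j23.2)/(538 + j214)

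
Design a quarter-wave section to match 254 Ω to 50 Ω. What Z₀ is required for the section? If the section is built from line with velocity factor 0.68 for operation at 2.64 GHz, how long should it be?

Z_qwt ≈ 113 Ω; length ≈ 1.93 cm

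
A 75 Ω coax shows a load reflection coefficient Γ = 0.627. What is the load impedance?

Z_L = Z_0·(1 + Γ)/(1 − Γ) = 75·(1.63)/(0.373)

Z_L ≈ 327 Ω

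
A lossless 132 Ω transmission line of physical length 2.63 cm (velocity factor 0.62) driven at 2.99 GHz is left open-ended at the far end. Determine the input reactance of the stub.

λ = v/f = 0.62·c / 2.99 GHz = 0.0622 m
βl = 2π·l/λ = 2π × 0.423 = 152°
tan(βl) = -0.527
For an open-ended stub, Z_in = −jZ_0·cot(βl) = −jZ_0/tan(βl)

X_in ≈ 250 Ω (inductive)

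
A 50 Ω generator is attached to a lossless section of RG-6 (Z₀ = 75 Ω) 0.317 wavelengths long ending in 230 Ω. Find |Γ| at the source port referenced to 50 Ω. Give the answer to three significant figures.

|Γ| ≈ 0.431

βl = 2π × 0.317 = 114°
tan(βl) = -2.23
Z_in = Z_0·(Z_L + jZ_0·tanβl)/(Z_0 + jZ_L·tanβl) = 28.7 + j29.4 Ω
Γ_s = (Z_in − Z_s)/(Z_in + Z_s) = (-21.3 + j29.4)/(78.7 + j29.4), |Γ_s| = 0.431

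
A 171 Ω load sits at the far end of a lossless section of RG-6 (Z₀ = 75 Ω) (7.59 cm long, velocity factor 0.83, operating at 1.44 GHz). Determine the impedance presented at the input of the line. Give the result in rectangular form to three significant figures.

Z_in ≈ 108 + j68.8 Ω

λ = v/f = 0.83·c / 1.44 GHz = 0.173 m
βl = 2π·l/λ = 2π × 0.439 = 158°
tan(βl) = tan(158°) = -0.404
Z_in = Z_0·(Z_L + jZ_0·tanβl)/(Z_0 + jZ_L·tanβl)
     = 75·(171 − j30.3)/(75 − j69)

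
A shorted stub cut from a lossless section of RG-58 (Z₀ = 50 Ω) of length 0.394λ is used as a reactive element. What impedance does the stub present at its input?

βl = 2π × 0.394 = 142°
tan(βl) = -0.786
For a shorted stub, Z_in = jZ_0·tan(βl)

Z_in ≈ −j39.3 Ω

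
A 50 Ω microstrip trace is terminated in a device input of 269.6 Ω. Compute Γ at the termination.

Γ = 0.687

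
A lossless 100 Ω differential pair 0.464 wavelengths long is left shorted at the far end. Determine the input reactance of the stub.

X_in ≈ -23 Ω (capacitive)

βl = 2π × 0.464 = 167°
tan(βl) = -0.23
For a shorted stub, Z_in = jZ_0·tan(βl)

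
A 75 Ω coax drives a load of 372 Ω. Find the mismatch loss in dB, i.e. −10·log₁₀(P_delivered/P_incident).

Γ = (372 − 75)/(372 + 75) = 0.664
|Γ|² = 0.441, so P_del/P_inc = 1 − |Γ|² = 0.559
ML = −10·log₁₀(1 − |Γ|²)

mismatch loss ≈ 2.53 dB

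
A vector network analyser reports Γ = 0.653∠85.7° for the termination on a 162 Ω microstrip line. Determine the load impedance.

Z_L ≈ 69.9 + j159 Ω

Z_L = Z_0·(1 + Γ)/(1 − Γ) = 162·(1.05 + j0.651)/(0.951 − j0.651)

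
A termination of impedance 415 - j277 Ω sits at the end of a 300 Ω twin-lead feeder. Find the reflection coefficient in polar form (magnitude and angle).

Γ = (Z_L − Z_0)/(Z_L + Z_0) = (115 − j277)/(715 − j277)
|Γ| = 300/767 = 0.391

Γ ≈ 0.391 ∠ -46.3°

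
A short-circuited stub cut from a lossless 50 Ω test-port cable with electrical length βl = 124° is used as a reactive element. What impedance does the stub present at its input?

Z_in ≈ −j74.1 Ω

tan(βl) = -1.48
For a short-circuited stub, Z_in = jZ_0·tan(βl)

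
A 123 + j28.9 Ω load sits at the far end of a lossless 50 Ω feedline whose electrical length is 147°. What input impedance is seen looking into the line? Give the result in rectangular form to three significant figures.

Z_in ≈ 39.4 + j43.1 Ω

tan(βl) = tan(147°) = -0.649
Z_in = Z_0·(Z_L + jZ_0·tanβl)/(Z_0 + jZ_L·tanβl)
     = 50·(123 − j3.57)/(68.8 − j79.9)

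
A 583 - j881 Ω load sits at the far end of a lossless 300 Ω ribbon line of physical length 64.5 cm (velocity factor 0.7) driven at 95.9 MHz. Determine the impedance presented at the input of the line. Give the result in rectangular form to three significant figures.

Z_in ≈ 58.5 + j166 Ω

λ = v/f = 0.7·c / 95.9 MHz = 2.19 m
βl = 2π·l/λ = 2π × 0.295 = 106°
tan(βl) = tan(106°) = -3.48
Z_in = Z_0·(Z_L + jZ_0·tanβl)/(Z_0 + jZ_L·tanβl)
     = 300·(583 − j1920)/(-2760 − j2030)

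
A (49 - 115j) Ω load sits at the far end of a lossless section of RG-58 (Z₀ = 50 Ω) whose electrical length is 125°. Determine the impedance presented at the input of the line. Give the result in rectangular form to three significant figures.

Z_in ≈ 20.7 + j68.9 Ω

tan(βl) = tan(125°) = -1.43
Z_in = Z_0·(Z_L + jZ_0·tanβl)/(Z_0 + jZ_L·tanβl)
     = 50·(49 − j186)/(-114 − j70)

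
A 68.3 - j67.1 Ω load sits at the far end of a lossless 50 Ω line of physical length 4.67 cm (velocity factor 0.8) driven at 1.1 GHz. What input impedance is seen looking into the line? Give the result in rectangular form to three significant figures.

Z_in ≈ 16.6 + j7.59 Ω

λ = v/f = 0.8·c / 1.1 GHz = 0.218 m
βl = 2π·l/λ = 2π × 0.214 = 77.1°
tan(βl) = tan(77.1°) = 4.35
Z_in = Z_0·(Z_L + jZ_0·tanβl)/(Z_0 + jZ_L·tanβl)
     = 50·(68.3 + j150)/(342 + j297)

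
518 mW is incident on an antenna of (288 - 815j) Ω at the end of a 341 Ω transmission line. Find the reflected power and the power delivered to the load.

|Γ| = |(-53 − j815)/(629 − j815)| = 0.793
|Γ|² = 0.629
P_refl = |Γ|²·P_inc = 326 mW, P_del = (1 − |Γ|²)·P_inc = 192 mW

P_reflected ≈ 326 mW; P_delivered ≈ 192 mW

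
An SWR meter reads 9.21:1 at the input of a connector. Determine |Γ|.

|Γ| ≈ 0.804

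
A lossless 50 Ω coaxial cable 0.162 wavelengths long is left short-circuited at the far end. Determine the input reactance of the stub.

X_in ≈ 81 Ω (inductive)

βl = 2π × 0.162 = 58.3°
tan(βl) = 1.62
For a short-circuited stub, Z_in = jZ_0·tan(βl)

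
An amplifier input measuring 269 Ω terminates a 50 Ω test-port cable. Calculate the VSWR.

VSWR ≈ 5.38

For a purely resistive load, VSWR = R_L/Z_0 or Z_0/R_L (whichever > 1) = 269/50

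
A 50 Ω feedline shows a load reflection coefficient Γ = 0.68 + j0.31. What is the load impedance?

Z_L = Z_0·(1 + Γ)/(1 − Γ) = 50·(1.68 + j0.31)/(0.32 − j0.31)

Z_L ≈ 111 + j156 Ω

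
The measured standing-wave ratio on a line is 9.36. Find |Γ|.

|Γ| = (S − 1)/(S + 1) = (9.36 − 1)/(9.36 + 1) = 8.36/10.4

|Γ| ≈ 0.807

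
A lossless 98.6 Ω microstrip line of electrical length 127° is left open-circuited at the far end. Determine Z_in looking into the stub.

tan(βl) = -1.33
For an open-circuited stub, Z_in = −jZ_0·cot(βl) = −jZ_0/tan(βl)

Z_in ≈ +j74.3 Ω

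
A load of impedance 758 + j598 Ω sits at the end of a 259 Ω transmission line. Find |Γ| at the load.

|Γ| ≈ 0.66

Γ = (Z_L − Z_0)/(Z_L + Z_0) = (499 + j598)/(1017 + j598)
|Γ| = 779/1180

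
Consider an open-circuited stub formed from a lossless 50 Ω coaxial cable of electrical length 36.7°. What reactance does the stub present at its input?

X_in ≈ -67.1 Ω (capacitive)

tan(βl) = 0.745
For an open-circuited stub, Z_in = −jZ_0·cot(βl) = −jZ_0/tan(βl)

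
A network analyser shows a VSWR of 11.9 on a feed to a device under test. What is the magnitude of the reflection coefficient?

|Γ| = (S − 1)/(S + 1) = (11.9 − 1)/(11.9 + 1) = 10.9/12.9

|Γ| ≈ 0.845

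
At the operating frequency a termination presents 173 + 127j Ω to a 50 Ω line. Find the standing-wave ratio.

VSWR ≈ 5.43

Γ = (Z_L − Z_0)/(Z_L + Z_0) = (123 + j127)/(223 + j127)
|Γ| = 177/257 = 0.689
VSWR = (1 + |Γ|)/(1 − |Γ|) = 1.69/0.311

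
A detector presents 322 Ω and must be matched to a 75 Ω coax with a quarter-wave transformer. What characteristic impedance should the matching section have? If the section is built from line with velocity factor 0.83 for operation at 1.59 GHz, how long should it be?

Z_qwt ≈ 155 Ω; length ≈ 3.92 cm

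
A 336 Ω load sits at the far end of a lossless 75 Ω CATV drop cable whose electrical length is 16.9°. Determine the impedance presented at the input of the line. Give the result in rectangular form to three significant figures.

tan(βl) = tan(16.9°) = 0.304
Z_in = Z_0·(Z_L + jZ_0·tanβl)/(Z_0 + jZ_L·tanβl)
     = 75·(336 + j22.8)/(75 + j102)

Z_in ≈ 129 − j152 Ω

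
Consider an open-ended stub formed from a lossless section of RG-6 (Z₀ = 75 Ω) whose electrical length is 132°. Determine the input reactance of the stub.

tan(βl) = -1.11
For an open-ended stub, Z_in = −jZ_0·cot(βl) = −jZ_0/tan(βl)

X_in ≈ 67.5 Ω (inductive)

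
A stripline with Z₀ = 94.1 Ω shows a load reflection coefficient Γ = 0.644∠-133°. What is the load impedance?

Z_L = Z_0·(1 + Γ)/(1 − Γ) = 94.1·(0.561 − j0.471)/(1.44 + j0.471)

Z_L ≈ 24 − j38.7 Ω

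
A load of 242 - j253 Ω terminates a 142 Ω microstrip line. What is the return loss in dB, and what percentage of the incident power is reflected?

RL ≈ 4.56 dB; 35% of incident power reflected

Γ = (100 − j253)/(384 − j253), |Γ| = 0.592
RL = −20·log₁₀(0.592) = 4.56 dB
P_refl/P_inc = |Γ|² = 0.35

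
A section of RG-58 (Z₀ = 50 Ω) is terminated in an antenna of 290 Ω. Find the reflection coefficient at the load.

Γ = (Z_L − Z_0)/(Z_L + Z_0) = (290 − 50)/(290 + 50) = 240/340

Γ = 0.706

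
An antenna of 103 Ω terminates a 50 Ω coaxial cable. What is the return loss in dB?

RL ≈ 9.21 dB

Γ = (103 − 50)/(103 + 50) = 0.346
RL = −20·log₁₀|Γ| = −20·log₁₀(0.346)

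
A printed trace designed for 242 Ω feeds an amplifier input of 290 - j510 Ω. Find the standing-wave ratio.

VSWR ≈ 5.56

Γ = (Z_L − Z_0)/(Z_L + Z_0) = (48 − j510)/(532 − j510)
|Γ| = 512/737 = 0.695
VSWR = (1 + |Γ|)/(1 − |Γ|) = 1.7/0.305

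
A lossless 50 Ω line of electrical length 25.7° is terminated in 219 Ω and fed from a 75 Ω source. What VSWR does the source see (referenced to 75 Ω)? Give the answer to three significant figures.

tan(βl) = 0.481
Z_in = Z_0·(Z_L + jZ_0·tanβl)/(Z_0 + jZ_L·tanβl) = 49.6 − j80.4 Ω
Γ_s = (Z_in − Z_s)/(Z_in + Z_s) = (-25.4 − j80.4)/(125 − j80.4), |Γ_s| = 0.569
VSWR = (1 + |Γ_s|)/(1 − |Γ_s|)

VSWR ≈ 3.64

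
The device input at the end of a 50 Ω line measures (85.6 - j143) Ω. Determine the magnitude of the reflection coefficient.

Γ = (Z_L − Z_0)/(Z_L + Z_0) = (35.6 − j143)/(135.6 − j143)
|Γ| = 147/197

|Γ| ≈ 0.748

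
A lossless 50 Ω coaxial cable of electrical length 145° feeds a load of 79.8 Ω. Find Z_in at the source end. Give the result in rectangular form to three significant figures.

Z_in ≈ 52.9 + j24.1 Ω

tan(βl) = tan(145°) = -0.7
Z_in = Z_0·(Z_L + jZ_0·tanβl)/(Z_0 + jZ_L·tanβl)
     = 50·(79.8 − j35)/(50 − j55.9)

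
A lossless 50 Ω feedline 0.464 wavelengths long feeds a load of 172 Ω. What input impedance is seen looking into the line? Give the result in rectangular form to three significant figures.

βl = 2π × 0.464 = 167°
tan(βl) = tan(167°) = -0.23
Z_in = Z_0·(Z_L + jZ_0·tanβl)/(Z_0 + jZ_L·tanβl)
     = 50·(172 − j11.5)/(50 − j39.6)

Z_in ≈ 111 + j76.6 Ω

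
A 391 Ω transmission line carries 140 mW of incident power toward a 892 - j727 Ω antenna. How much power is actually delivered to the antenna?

P_delivered ≈ 89.8 mW

|Γ| = |(501 − j727)/(1283 − j727)| = 0.599
|Γ|² = 0.358
P_refl = |Γ|²·P_inc = 50.2 mW, P_del = (1 − |Γ|²)·P_inc = 89.8 mW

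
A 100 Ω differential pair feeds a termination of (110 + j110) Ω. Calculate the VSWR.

VSWR ≈ 2.74

Γ = (Z_L − Z_0)/(Z_L + Z_0) = (10 + j110)/(210 + j110)
|Γ| = 110/237 = 0.466
VSWR = (1 + |Γ|)/(1 − |Γ|) = 1.47/0.534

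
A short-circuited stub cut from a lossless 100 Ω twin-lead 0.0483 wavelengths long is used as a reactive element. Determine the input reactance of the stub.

X_in ≈ 31.3 Ω (inductive)

βl = 2π × 0.0483 = 17.4°
tan(βl) = 0.313
For a short-circuited stub, Z_in = jZ_0·tan(βl)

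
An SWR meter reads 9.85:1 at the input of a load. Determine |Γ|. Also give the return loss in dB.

|Γ| ≈ 0.816; return loss ≈ 1.77 dB

|Γ| = (S − 1)/(S + 1) = (9.85 − 1)/(9.85 + 1) = 8.85/10.8
RL = −20·log₁₀|Γ| = −20·log₁₀(0.816)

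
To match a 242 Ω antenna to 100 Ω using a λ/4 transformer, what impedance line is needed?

Z_qwt ≈ 156 Ω

Z_qwt = √(Z_0·R_L) = √(100 × 242) = √24200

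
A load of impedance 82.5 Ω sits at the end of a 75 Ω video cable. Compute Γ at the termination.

Γ = 0.0476

Γ = (Z_L − Z_0)/(Z_L + Z_0) = (82.5 − 75)/(82.5 + 75) = 7.5/157.5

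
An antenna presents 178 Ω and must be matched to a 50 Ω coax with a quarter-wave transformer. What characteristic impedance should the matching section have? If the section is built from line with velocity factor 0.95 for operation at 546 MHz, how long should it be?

Z_qwt ≈ 94.3 Ω; length ≈ 13 cm

Z_qwt = √(Z_0·R_L) = √(50 × 178) = √8900
λ = 0.95·c/f = 0.522 m, so l = λ/4 = 0.13 m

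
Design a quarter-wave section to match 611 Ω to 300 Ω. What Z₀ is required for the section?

Z_qwt ≈ 428 Ω

Z_qwt = √(Z_0·R_L) = √(300 × 611) = √183300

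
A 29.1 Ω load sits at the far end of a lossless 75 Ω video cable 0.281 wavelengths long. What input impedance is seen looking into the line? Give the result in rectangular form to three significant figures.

Z_in ≈ 160 − j66.3 Ω

βl = 2π × 0.281 = 101°
tan(βl) = tan(101°) = -5.07
Z_in = Z_0·(Z_L + jZ_0·tanβl)/(Z_0 + jZ_L·tanβl)
     = 75·(29.1 − j380)/(75 − j148)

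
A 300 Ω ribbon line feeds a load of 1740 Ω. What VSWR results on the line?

Γ = (1740 − 300)/(1740 + 300) = 0.706
VSWR = (1 + 0.706)/(1 − 0.706)

VSWR ≈ 5.8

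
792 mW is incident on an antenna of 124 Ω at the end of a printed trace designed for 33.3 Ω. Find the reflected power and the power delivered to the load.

P_reflected ≈ 263 mW; P_delivered ≈ 529 mW

Γ = (124 − 33.3)/(124 + 33.3) = 0.577
|Γ|² = 0.332
P_refl = |Γ|²·P_inc = 263 mW, P_del = (1 − |Γ|²)·P_inc = 529 mW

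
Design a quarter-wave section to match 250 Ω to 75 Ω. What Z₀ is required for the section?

Z_qwt = √(Z_0·R_L) = √(75 × 250) = √18750

Z_qwt ≈ 137 Ω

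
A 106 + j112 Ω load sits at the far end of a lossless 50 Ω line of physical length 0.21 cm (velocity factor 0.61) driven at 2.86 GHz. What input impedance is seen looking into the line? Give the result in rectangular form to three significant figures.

Z_in ≈ 231 + j37.7 Ω

λ = v/f = 0.61·c / 2.86 GHz = 0.064 m
βl = 2π·l/λ = 2π × 0.0328 = 11.8°
tan(βl) = tan(11.8°) = 0.209
Z_in = Z_0·(Z_L + jZ_0·tanβl)/(Z_0 + jZ_L·tanβl)
     = 50·(106 + j122)/(26.6 + j22.2)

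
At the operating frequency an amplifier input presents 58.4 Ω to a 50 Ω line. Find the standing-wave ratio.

VSWR ≈ 1.17

For a purely resistive load, VSWR = R_L/Z_0 or Z_0/R_L (whichever > 1) = 58.4/50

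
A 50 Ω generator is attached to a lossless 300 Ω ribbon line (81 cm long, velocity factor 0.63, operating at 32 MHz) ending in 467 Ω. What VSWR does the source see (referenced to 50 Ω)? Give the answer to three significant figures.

λ = v/f = 0.63·c / 32 MHz = 5.91 m
βl = 2π·l/λ = 2π × 0.137 = 49.4°
tan(βl) = 1.17
Z_in = Z_0·(Z_L + jZ_0·tanβl)/(Z_0 + jZ_L·tanβl) = 257 − j116 Ω
Γ_s = (Z_in − Z_s)/(Z_in + Z_s) = (207 − j116)/(307 − j116), |Γ_s| = 0.723
VSWR = (1 + |Γ_s|)/(1 − |Γ_s|)

VSWR ≈ 6.21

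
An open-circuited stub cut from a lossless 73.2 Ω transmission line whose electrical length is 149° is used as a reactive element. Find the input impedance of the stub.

Z_in ≈ +j122 Ω

tan(βl) = -0.601
For an open-circuited stub, Z_in = −jZ_0·cot(βl) = −jZ_0/tan(βl)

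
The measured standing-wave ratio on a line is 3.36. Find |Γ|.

|Γ| = (S − 1)/(S + 1) = (3.36 − 1)/(3.36 + 1) = 2.36/4.36

|Γ| ≈ 0.541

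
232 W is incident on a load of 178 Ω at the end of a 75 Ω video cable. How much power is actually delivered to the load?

P_delivered ≈ 194 W

Γ = (178 − 75)/(178 + 75) = 0.407
|Γ|² = 0.166
P_refl = |Γ|²·P_inc = 38.5 W, P_del = (1 − |Γ|²)·P_inc = 194 W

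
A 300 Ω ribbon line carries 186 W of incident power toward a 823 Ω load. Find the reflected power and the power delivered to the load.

P_reflected ≈ 40.3 W; P_delivered ≈ 146 W

Γ = (823 − 300)/(823 + 300) = 0.466
|Γ|² = 0.217
P_refl = |Γ|²·P_inc = 40.3 W, P_del = (1 − |Γ|²)·P_inc = 146 W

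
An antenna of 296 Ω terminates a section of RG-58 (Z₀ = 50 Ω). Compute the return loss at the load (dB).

Γ = (296 − 50)/(296 + 50) = 0.711
RL = −20·log₁₀|Γ| = −20·log₁₀(0.711)

RL ≈ 2.96 dB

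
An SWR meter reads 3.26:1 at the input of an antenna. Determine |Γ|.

|Γ| = (S − 1)/(S + 1) = (3.26 − 1)/(3.26 + 1) = 2.26/4.26

|Γ| ≈ 0.531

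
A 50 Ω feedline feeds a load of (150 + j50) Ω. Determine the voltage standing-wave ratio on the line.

VSWR ≈ 3.37

Γ = (Z_L − Z_0)/(Z_L + Z_0) = (100 + j50)/(200 + j50)
|Γ| = 112/206 = 0.542
VSWR = (1 + |Γ|)/(1 − |Γ|) = 1.54/0.458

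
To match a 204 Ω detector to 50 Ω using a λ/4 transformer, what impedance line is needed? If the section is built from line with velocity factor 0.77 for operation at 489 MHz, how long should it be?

Z_qwt ≈ 101 Ω; length ≈ 11.8 cm

Z_qwt = √(Z_0·R_L) = √(50 × 204) = √10200
λ = 0.77·c/f = 0.472 m, so l = λ/4 = 0.118 m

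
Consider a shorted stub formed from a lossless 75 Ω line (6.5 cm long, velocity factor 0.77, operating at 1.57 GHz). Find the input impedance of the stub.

Z_in ≈ −j28.7 Ω

λ = v/f = 0.77·c / 1.57 GHz = 0.147 m
βl = 2π·l/λ = 2π × 0.442 = 159°
tan(βl) = -0.383
For a shorted stub, Z_in = jZ_0·tan(βl)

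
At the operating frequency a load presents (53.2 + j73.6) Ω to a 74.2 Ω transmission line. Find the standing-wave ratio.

Γ = (Z_L − Z_0)/(Z_L + Z_0) = (-21 + j73.6)/(127.4 + j73.6)
|Γ| = 76.5/147 = 0.52
VSWR = (1 + |Γ|)/(1 − |Γ|) = 1.52/0.48

VSWR ≈ 3.17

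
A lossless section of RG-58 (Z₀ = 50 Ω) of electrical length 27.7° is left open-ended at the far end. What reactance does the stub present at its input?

X_in ≈ -95.2 Ω (capacitive)

tan(βl) = 0.525
For an open-ended stub, Z_in = −jZ_0·cot(βl) = −jZ_0/tan(βl)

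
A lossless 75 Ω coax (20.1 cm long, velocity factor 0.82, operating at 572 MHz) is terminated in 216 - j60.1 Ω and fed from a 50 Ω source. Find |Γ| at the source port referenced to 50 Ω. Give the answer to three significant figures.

|Γ| ≈ 0.647

λ = v/f = 0.82·c / 572 MHz = 0.43 m
βl = 2π·l/λ = 2π × 0.467 = 168°
tan(βl) = -0.208
Z_in = Z_0·(Z_L + jZ_0·tanβl)/(Z_0 + jZ_L·tanβl) = 214 + j62.9 Ω
Γ_s = (Z_in − Z_s)/(Z_in + Z_s) = (164 + j62.9)/(264 + j62.9), |Γ_s| = 0.647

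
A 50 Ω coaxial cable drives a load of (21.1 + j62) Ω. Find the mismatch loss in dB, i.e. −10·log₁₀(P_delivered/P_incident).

Γ = (-28.9 + j62)/(71.1 + j62), |Γ| = 0.725
|Γ|² = 0.526, so P_del/P_inc = 1 − |Γ|² = 0.474
ML = −10·log₁₀(1 − |Γ|²)

mismatch loss ≈ 3.24 dB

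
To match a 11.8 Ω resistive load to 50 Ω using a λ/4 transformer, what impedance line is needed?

Z_qwt = √(Z_0·R_L) = √(50 × 11.8) = √590

Z_qwt ≈ 24.3 Ω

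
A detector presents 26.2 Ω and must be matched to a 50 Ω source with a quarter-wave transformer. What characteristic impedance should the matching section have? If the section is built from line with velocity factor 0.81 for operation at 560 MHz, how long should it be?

Z_qwt ≈ 36.2 Ω; length ≈ 10.8 cm

Z_qwt = √(Z_0·R_L) = √(50 × 26.2) = √1310
λ = 0.81·c/f = 0.434 m, so l = λ/4 = 0.108 m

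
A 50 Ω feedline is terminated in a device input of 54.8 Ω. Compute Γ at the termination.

Γ = 0.0458

Γ = (Z_L − Z_0)/(Z_L + Z_0) = (54.8 − 50)/(54.8 + 50) = 4.8/104.8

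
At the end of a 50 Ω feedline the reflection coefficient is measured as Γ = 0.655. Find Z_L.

Z_L ≈ 240 Ω

Z_L = Z_0·(1 + Γ)/(1 − Γ) = 50·(1.66)/(0.345)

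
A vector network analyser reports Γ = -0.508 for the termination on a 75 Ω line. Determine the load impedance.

Z_L = Z_0·(1 + Γ)/(1 − Γ) = 75·(0.492)/(1.51)

Z_L ≈ 24.5 Ω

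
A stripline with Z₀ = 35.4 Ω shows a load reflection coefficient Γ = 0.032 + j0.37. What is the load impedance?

Z_L ≈ 28.4 + j24.4 Ω

Z_L = Z_0·(1 + Γ)/(1 − Γ) = 35.4·(1.03 + j0.37)/(0.968 − j0.37)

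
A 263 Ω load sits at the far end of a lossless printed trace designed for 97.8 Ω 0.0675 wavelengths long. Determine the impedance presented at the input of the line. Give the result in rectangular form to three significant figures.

βl = 2π × 0.0675 = 24.3°
tan(βl) = tan(24.3°) = 0.452
Z_in = Z_0·(Z_L + jZ_0·tanβl)/(Z_0 + jZ_L·tanβl)
     = 97.8·(263 + j44.2)/(97.8 + j119)

Z_in ≈ 128 − j111 Ω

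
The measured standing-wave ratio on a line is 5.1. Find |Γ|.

|Γ| ≈ 0.672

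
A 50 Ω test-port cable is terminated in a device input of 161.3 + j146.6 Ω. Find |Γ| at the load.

Γ = (Z_L − Z_0)/(Z_L + Z_0) = (111.3 + j146.6)/(211.3 + j146.6)
|Γ| = 184/257

|Γ| ≈ 0.716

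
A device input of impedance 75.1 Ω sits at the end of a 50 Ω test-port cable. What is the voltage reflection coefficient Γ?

Γ = 0.201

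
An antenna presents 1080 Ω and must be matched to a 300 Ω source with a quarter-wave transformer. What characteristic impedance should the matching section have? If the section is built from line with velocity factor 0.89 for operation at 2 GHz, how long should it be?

Z_qwt = √(Z_0·R_L) = √(300 × 1080) = √324000
λ = 0.89·c/f = 0.134 m, so l = λ/4 = 0.0334 m

Z_qwt ≈ 569 Ω; length ≈ 3.34 cm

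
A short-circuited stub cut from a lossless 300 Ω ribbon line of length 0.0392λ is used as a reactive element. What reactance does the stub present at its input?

X_in ≈ 75.4 Ω (inductive)

βl = 2π × 0.0392 = 14.1°
tan(βl) = 0.251
For a short-circuited stub, Z_in = jZ_0·tan(βl)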